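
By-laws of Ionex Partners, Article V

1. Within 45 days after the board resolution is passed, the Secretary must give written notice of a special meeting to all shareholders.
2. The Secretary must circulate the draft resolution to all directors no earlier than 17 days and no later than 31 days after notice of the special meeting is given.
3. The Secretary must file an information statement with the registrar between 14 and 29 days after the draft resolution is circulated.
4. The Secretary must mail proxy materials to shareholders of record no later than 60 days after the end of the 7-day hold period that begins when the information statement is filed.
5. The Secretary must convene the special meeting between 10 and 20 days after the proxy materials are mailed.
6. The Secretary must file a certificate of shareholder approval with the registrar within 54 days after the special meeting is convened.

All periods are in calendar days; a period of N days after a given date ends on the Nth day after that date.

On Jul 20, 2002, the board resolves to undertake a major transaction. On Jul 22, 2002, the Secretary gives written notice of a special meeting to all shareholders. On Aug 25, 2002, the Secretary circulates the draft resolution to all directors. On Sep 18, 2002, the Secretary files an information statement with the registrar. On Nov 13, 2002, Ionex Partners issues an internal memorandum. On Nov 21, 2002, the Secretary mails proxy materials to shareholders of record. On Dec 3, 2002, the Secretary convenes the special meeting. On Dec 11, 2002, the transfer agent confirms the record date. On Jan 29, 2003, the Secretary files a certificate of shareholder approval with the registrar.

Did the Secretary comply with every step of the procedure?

Step 1 — counting 45 days from Jul 20, 2002 (when the board resolution is passed) gives a deadline of Sep 3, 2002; Jul 22, 2002 is within that limit.
Step 2 — 17 and 31 days from Jul 22, 2002 (when notice of the special meeting is given) are Aug 8, 2002 and Aug 22, 2002 respectively; done Aug 25, 2002 — 3 days after the window closed.
The procedure was therefore not followed at step 2.

No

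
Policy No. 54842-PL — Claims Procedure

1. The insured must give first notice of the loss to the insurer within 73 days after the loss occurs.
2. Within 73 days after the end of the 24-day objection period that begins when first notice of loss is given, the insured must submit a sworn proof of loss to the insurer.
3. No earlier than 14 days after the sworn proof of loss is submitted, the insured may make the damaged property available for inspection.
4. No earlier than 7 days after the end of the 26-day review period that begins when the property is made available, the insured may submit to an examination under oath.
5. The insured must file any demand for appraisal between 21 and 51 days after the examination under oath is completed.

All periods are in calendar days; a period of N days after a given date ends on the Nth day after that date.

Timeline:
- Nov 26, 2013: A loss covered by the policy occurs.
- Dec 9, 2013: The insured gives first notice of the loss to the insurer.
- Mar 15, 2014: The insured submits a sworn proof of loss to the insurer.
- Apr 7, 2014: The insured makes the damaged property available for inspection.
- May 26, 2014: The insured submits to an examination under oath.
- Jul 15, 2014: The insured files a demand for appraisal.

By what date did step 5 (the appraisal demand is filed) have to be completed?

Jul 16, 2014

Step 5 runs from May 26, 2014, when the examination under oath is completed. The window is 21–51 days after May 26, 2014; it closes on Jul 16, 2014.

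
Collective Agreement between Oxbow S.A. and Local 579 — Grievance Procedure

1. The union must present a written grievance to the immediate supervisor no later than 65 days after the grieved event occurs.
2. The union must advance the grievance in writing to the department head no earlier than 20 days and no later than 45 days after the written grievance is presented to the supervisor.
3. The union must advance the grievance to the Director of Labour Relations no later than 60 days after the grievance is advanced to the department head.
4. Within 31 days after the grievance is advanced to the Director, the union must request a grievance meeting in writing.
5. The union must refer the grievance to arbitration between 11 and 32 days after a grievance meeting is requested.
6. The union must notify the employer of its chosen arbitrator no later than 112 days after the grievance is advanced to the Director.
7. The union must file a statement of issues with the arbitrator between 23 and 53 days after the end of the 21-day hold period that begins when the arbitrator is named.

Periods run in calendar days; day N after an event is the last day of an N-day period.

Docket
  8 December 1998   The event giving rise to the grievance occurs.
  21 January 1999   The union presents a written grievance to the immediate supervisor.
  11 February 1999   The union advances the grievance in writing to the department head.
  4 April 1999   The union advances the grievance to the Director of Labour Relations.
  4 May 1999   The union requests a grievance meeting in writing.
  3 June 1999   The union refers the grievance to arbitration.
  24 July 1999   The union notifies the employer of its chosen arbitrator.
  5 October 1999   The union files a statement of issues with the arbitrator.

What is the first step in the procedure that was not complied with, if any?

(1) due by 8 December 1998 + 65 days = 11 February 1999; done 21 January 1999 — timely.
(2) the permitted window runs from 21 January 1999 + 20 = 10 February 1999 to 21 January 1999 + 45 = 7 March 1999; done 11 February 1999, which is between those dates.
(3) due by 11 February 1999 + 60 days = 12 April 1999; completed 4 April 1999, before the deadline.
(4) due by 4 April 1999 + 31 days = 5 May 1999; done 4 May 1999 — timely.
(5) the permitted window runs from 4 May 1999 + 11 = 15 May 1999 to 4 May 1999 + 32 = 5 June 1999; done 3 June 1999 — within the window.
(6) due by 4 April 1999 + 112 days = 25 July 1999; 24 July 1999 is within that limit.
(7) the permitted window runs from 14 August 1999 + 23 = 6 September 1999 to 14 August 1999 + 53 = 6 October 1999; 5 October 1999 falls inside that range.

None — every step was satisfied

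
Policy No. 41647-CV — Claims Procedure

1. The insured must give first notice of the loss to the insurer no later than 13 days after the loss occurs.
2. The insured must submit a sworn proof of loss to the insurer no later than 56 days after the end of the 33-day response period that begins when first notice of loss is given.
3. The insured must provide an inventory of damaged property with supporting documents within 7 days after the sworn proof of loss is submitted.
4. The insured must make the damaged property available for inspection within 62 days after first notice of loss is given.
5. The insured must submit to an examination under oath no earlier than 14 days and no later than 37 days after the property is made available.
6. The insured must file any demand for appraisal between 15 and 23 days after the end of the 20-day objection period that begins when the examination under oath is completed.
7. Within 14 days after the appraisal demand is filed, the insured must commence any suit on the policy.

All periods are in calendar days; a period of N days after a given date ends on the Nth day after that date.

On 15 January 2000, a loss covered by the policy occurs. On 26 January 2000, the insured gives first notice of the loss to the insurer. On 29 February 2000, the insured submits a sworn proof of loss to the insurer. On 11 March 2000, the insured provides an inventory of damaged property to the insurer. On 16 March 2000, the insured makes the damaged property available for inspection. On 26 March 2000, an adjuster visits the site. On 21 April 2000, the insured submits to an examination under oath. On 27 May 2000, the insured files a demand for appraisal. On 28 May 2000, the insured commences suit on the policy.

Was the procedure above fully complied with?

Step 1: 13 days after 15 January 2000 (when the loss occurs) is 28 January 2000; completed 26 January 2000, before the deadline.
Step 2: 56 days after 28 February 2000 (end of the 33-day response period, which began when first notice of loss is given on 26 January 2000) is 24 April 2000; 29 February 2000 is within that limit.
Step 3: 7 days after 29 February 2000 (when the sworn proof of loss is submitted) is 7 March 2000; not done until 11 March 2000, 4 days after the deadline.
No need to go further; step 3 was not satisfied.

No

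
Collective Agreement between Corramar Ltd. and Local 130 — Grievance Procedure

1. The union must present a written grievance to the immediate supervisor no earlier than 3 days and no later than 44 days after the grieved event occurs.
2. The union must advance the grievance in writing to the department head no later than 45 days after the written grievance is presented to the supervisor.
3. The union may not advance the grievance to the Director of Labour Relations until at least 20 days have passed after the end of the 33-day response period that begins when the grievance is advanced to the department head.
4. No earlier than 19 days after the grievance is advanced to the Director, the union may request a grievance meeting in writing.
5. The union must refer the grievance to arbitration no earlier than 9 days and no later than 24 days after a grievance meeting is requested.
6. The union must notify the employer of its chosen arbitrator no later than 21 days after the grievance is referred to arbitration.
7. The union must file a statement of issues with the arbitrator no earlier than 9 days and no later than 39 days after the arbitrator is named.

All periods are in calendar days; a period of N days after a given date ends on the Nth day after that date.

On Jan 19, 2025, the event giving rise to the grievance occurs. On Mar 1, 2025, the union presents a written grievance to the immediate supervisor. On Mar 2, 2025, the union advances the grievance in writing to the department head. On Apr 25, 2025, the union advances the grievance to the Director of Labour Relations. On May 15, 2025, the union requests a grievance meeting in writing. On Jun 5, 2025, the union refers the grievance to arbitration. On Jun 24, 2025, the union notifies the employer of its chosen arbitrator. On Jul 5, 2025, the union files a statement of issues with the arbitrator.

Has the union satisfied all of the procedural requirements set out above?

Yes

Step 1 — 3 and 44 days from Jan 19, 2025 (when the grieved event occurs) are Jan 22, 2025 and Mar 4, 2025 respectively; Mar 1, 2025 falls inside that range.
Step 2 — counting 45 days from Mar 1, 2025 (when the written grievance is presented to the supervisor) gives a deadline of Apr 15, 2025; done Mar 2, 2025 — timely.
Step 3 — must wait 20 days from Apr 4, 2025 (end of the 33-day response period, which began when the grievance is advanced to the department head on Mar 2, 2025), so not before Apr 24, 2025; done Apr 25, 2025, after the minimum wait.
Step 4 — must wait 19 days from Apr 25, 2025 (when the grievance is advanced to the Director), so not before May 14, 2025; May 15, 2025 is on or after that date.
Step 5 — 9 and 24 days from May 15, 2025 (when a grievance meeting is requested) are May 24, 2025 and Jun 8, 2025 respectively; Jun 5, 2025 falls inside that range.
Step 6 — counting 21 days from Jun 5, 2025 (when the grievance is referred to arbitration) gives a deadline of Jun 26, 2025; completed Jun 24, 2025, before the deadline.
Step 7 — 9 and 39 days from Jun 24, 2025 (when the arbitrator is named) are Jul 3, 2025 and Aug 2, 2025 respectively; done Jul 5, 2025, which is between those dates.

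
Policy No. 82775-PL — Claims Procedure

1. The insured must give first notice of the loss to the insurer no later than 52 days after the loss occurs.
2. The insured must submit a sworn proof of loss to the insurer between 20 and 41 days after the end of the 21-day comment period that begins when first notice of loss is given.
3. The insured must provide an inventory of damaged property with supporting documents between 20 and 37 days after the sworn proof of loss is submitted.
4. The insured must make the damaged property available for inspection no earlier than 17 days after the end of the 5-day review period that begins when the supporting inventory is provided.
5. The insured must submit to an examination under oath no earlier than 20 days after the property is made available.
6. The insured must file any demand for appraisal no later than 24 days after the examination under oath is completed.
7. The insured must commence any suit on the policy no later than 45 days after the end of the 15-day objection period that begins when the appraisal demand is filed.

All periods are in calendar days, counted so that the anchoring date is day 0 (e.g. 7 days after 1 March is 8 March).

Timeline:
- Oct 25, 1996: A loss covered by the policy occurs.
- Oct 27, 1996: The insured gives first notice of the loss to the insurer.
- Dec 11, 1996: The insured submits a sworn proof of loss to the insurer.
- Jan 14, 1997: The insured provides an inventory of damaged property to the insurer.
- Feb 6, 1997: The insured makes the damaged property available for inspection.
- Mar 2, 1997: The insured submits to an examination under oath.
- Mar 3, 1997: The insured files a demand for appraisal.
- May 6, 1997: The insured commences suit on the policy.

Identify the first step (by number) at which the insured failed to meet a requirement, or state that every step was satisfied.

Step 7

Step 1: 52 days after Oct 25, 1996 (when the loss occurs) is Dec 16, 1996; completed Oct 27, 1996, before the deadline.
Step 2: the window is 20–41 days after Nov 17, 1996 (end of the 21-day comment period, which began when first notice of loss is given on Oct 27, 1996), so Dec 7, 1996 through Dec 28, 1996; done Dec 11, 1996 — within the window.
Step 3: the window is 20–37 days after Dec 11, 1996 (when the sworn proof of loss is submitted), so Dec 31, 1996 through Jan 17, 1997; done Jan 14, 1997, which is between those dates.
Step 4: the earliest permitted date is 17 days after Jan 19, 1997 (end of the 5-day review period, which began when the supporting inventory is provided on Jan 14, 1997), i.e. Feb 5, 1997; done Feb 6, 1997 — permitted.
Step 5: the earliest permitted date is 20 days after Feb 6, 1997 (when the property is made available), i.e. Feb 26, 1997; Mar 2, 1997 is on or after that date.
Step 6: 24 days after Mar 2, 1997 (when the examination under oath is completed) is Mar 26, 1997; done Mar 3, 1997 — timely.
Step 7: 45 days after Mar 18, 1997 (end of the 15-day objection period, which began when the appraisal demand is filed on Mar 3, 1997) is May 2, 1997; not done until May 6, 1997, 4 days after the deadline.
Later steps need not be reached.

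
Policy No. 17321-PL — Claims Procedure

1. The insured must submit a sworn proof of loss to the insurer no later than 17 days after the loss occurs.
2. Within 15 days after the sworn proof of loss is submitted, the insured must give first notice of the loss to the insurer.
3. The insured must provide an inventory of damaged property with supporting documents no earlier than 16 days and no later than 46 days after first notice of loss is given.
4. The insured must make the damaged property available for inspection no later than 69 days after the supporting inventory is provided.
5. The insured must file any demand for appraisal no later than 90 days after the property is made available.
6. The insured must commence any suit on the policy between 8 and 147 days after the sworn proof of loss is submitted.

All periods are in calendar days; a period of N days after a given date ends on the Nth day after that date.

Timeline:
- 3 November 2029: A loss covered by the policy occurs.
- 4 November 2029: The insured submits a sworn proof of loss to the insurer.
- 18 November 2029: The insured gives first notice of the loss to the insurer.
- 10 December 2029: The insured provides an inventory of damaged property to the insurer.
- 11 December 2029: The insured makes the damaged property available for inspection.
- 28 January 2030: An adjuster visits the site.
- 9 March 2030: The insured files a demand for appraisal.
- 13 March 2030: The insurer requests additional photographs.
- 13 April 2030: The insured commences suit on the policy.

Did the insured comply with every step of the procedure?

Step 1 — counting 17 days from 3 November 2029 (when the loss occurs) gives a deadline of 20 November 2029; completed 4 November 2029, before the deadline.
Step 2 — counting 15 days from 4 November 2029 (when the sworn proof of loss is submitted) gives a deadline of 19 November 2029; completed 18 November 2029, before the deadline.
Step 3 — 16 and 46 days from 18 November 2029 (when first notice of loss is given) are 4 December 2029 and 3 January 2030 respectively; done 10 December 2029 — within the window.
Step 4 — counting 69 days from 10 December 2029 (when the supporting inventory is provided) gives a deadline of 17 February 2030; done 11 December 2029 — timely.
Step 5 — counting 90 days from 11 December 2029 (when the property is made available) gives a deadline of 11 March 2030; completed 9 March 2030, before the deadline.
Step 6 — 8 and 147 days from 4 November 2029 (when the sworn proof of loss is submitted) are 12 November 2029 and 31 March 2030 respectively; done 13 April 2030 — 13 days after the window closed.

No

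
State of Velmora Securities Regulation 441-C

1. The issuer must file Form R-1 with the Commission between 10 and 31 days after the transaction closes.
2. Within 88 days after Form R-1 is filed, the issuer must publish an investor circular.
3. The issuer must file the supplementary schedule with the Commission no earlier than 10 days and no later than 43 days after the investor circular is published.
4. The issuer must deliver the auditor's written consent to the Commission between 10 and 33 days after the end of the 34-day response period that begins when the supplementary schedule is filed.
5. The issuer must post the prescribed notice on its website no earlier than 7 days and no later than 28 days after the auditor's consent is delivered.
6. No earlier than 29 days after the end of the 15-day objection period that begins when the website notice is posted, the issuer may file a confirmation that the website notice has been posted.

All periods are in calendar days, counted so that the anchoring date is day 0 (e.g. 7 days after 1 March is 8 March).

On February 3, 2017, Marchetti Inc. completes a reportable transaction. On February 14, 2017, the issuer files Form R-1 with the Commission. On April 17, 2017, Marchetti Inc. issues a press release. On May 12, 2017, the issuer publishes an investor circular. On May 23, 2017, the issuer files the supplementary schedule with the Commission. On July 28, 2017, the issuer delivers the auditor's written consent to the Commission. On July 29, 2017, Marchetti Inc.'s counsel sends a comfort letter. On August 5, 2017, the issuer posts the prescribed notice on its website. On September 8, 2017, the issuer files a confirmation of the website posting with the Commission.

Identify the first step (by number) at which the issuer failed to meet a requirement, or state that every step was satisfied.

Step 6

(1) the permitted window runs from February 3, 2017 + 10 = February 13, 2017 to February 3, 2017 + 31 = March 6, 2017; done February 14, 2017, which is between those dates.
(2) due by February 14, 2017 + 88 days = May 13, 2017; completed May 12, 2017, before the deadline.
(3) the permitted window runs from May 12, 2017 + 10 = May 22, 2017 to May 12, 2017 + 43 = June 24, 2017; done May 23, 2017 — within the window.
(4) the permitted window runs from June 26, 2017 + 10 = July 6, 2017 to June 26, 2017 + 33 = July 29, 2017; July 28, 2017 falls inside that range.
(5) the permitted window runs from July 28, 2017 + 7 = August 4, 2017 to July 28, 2017 + 28 = August 25, 2017; done August 5, 2017, which is between those dates.
(6) permitted from August 20, 2017 + 29 days = September 18, 2017 onward; done September 8, 2017 — 10 days too early.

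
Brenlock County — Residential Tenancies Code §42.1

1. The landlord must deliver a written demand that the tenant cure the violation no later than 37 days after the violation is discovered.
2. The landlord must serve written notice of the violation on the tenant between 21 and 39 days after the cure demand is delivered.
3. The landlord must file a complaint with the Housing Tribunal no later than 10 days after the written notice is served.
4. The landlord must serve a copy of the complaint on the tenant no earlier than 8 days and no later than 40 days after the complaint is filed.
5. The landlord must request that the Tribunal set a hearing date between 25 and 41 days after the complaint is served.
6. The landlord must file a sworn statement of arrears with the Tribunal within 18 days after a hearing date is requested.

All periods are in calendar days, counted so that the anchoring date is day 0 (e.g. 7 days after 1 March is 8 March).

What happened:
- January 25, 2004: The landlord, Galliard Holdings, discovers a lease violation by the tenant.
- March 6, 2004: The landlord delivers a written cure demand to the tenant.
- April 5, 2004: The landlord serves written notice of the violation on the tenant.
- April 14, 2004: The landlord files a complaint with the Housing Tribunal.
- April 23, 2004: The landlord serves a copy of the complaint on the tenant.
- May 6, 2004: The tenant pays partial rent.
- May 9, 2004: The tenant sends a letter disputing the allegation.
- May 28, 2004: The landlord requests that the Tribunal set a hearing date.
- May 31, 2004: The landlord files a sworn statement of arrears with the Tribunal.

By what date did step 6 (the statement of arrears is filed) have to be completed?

Step 6 runs from May 28, 2004, when a hearing date is requested. 18 days after May 28, 2004 is June 15, 2004.

June 15, 2004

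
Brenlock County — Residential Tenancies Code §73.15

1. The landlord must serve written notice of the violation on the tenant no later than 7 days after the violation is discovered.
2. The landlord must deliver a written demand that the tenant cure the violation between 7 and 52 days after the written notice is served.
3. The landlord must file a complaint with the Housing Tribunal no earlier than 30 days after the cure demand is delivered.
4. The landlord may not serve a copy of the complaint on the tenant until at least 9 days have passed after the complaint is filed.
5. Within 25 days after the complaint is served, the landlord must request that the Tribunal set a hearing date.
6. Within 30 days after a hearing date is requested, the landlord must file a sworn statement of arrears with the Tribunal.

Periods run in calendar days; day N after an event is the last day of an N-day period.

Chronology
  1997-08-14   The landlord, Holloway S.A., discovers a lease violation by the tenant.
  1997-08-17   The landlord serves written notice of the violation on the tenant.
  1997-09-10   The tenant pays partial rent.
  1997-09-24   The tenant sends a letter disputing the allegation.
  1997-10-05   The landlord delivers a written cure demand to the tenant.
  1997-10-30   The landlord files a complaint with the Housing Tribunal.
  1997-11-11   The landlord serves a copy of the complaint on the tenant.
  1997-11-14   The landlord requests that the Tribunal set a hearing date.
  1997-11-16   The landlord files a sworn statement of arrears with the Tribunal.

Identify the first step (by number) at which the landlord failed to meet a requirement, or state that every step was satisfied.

Step 3

Step 1: 7 days after 1997-08-14 (when the violation is discovered) is 1997-08-21; completed 1997-08-17, before the deadline.
Step 2: the window is 7–52 days after 1997-08-17 (when the written notice is served), so 1997-08-24 through 1997-10-08; 1997-10-05 falls inside that range.
Step 3: the earliest permitted date is 30 days after 1997-10-05 (when the cure demand is delivered), i.e. 1997-11-04; 1997-10-30 is 5 days before the earliest permitted date.
No need to go further; step 3 was not satisfied.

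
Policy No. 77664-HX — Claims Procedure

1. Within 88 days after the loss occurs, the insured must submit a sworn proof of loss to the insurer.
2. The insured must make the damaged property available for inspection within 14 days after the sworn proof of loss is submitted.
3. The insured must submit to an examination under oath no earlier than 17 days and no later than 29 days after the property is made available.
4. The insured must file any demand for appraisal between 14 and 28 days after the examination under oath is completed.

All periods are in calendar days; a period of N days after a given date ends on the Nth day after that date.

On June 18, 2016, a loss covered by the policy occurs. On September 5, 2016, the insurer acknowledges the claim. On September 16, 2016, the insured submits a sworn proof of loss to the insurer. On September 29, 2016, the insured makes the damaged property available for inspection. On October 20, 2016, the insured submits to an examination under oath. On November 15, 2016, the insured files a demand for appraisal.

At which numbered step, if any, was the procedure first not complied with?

Step 1 — counting 88 days from June 18, 2016 (when the loss occurs) gives a deadline of September 14, 2016; done September 16, 2016 — 2 days late.

Step 1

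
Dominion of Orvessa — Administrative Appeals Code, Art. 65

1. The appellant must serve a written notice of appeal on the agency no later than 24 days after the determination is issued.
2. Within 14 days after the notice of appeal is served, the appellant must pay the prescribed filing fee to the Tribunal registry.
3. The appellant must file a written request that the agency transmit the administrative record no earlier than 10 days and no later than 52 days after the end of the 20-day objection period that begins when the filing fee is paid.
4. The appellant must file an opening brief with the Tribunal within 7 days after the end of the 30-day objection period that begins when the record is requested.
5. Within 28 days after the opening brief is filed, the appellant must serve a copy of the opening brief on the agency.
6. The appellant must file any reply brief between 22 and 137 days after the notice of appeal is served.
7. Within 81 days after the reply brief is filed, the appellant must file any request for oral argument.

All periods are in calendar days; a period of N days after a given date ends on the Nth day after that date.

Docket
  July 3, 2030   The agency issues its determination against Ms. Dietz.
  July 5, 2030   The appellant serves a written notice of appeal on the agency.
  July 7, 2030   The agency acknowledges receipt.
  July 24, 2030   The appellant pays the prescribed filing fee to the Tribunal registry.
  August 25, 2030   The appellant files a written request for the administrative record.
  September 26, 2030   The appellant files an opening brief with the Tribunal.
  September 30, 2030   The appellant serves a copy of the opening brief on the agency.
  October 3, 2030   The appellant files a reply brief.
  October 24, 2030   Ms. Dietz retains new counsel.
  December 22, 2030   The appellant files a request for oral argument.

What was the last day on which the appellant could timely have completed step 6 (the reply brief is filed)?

November 19, 2030

Step 6 runs from July 5, 2030, when the notice of appeal is served. The window is 22–137 days after July 5, 2030; it closes on November 19, 2030.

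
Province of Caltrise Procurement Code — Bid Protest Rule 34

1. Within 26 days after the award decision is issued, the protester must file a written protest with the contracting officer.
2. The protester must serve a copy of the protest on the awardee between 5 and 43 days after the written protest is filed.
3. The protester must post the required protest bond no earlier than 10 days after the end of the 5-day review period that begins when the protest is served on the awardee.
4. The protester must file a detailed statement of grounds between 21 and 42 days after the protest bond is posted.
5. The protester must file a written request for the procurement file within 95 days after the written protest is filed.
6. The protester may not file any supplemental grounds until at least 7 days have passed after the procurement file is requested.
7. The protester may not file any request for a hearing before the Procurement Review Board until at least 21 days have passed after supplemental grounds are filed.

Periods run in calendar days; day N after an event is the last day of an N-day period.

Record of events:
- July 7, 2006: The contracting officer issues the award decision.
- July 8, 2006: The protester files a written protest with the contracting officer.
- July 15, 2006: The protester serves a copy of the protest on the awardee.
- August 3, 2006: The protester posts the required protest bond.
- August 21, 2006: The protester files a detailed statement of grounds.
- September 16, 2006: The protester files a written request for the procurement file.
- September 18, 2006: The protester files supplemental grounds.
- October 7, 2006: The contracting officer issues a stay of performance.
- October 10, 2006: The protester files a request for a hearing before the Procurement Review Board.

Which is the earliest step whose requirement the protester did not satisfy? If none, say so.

Step 1: 26 days after July 7, 2006 (when the award decision is issued) is August 2, 2006; July 8, 2006 is within that limit.
Step 2: the window is 5–43 days after July 8, 2006 (when the written protest is filed), so July 13, 2006 through August 20, 2006; done July 15, 2006, which is between those dates.
Step 3: the earliest permitted date is 10 days after July 20, 2006 (end of the 5-day review period, which began when the protest is served on the awardee on July 15, 2006), i.e. July 30, 2006; done August 3, 2006 — permitted.
Step 4: the window is 21–42 days after August 3, 2006 (when the protest bond is posted), so August 24, 2006 through September 14, 2006; August 21, 2006 is 3 days too early.
Later steps need not be reached.

Step 4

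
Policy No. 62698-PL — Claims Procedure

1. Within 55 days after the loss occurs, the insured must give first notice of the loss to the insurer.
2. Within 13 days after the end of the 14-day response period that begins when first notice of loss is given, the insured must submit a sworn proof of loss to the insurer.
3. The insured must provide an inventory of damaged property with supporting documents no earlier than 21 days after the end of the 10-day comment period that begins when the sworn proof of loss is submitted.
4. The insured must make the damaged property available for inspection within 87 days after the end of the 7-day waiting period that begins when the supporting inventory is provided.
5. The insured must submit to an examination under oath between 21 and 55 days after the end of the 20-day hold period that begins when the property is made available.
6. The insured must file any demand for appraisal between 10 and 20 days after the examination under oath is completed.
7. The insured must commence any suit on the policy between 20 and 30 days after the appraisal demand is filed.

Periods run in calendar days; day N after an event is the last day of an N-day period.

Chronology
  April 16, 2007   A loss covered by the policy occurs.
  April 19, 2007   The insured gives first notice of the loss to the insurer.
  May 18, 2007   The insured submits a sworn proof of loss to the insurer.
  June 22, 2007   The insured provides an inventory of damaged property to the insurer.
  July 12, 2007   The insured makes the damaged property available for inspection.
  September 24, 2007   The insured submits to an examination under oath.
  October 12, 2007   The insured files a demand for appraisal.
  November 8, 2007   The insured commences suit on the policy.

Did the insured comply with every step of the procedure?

Step 1: 55 days after April 16, 2007 (when the loss occurs) is June 10, 2007; April 19, 2007 is within that limit.
Step 2: 13 days after May 3, 2007 (end of the 14-day response period, which began when first notice of loss is given on April 19, 2007) is May 16, 2007; not done until May 18, 2007, 2 days after the deadline.
The analysis stops there.

No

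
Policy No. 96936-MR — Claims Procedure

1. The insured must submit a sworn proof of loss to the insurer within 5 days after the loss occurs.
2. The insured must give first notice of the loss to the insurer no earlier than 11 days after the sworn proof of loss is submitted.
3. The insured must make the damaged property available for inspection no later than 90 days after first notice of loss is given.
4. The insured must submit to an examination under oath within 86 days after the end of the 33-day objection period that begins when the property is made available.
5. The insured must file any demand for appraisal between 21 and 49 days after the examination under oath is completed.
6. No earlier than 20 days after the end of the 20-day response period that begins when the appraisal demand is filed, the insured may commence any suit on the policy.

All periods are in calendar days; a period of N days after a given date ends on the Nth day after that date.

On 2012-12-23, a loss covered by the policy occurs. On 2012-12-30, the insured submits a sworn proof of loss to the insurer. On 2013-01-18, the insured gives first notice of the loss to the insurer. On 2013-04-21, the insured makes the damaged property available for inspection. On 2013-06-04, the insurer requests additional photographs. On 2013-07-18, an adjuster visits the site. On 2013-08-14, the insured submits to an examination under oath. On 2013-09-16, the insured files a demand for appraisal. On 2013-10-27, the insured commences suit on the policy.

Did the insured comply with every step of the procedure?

No

(1) due by 2012-12-23 + 5 days = 2012-12-28; not done until 2012-12-30, 2 days after the deadline.
That is the first point of non-compliance.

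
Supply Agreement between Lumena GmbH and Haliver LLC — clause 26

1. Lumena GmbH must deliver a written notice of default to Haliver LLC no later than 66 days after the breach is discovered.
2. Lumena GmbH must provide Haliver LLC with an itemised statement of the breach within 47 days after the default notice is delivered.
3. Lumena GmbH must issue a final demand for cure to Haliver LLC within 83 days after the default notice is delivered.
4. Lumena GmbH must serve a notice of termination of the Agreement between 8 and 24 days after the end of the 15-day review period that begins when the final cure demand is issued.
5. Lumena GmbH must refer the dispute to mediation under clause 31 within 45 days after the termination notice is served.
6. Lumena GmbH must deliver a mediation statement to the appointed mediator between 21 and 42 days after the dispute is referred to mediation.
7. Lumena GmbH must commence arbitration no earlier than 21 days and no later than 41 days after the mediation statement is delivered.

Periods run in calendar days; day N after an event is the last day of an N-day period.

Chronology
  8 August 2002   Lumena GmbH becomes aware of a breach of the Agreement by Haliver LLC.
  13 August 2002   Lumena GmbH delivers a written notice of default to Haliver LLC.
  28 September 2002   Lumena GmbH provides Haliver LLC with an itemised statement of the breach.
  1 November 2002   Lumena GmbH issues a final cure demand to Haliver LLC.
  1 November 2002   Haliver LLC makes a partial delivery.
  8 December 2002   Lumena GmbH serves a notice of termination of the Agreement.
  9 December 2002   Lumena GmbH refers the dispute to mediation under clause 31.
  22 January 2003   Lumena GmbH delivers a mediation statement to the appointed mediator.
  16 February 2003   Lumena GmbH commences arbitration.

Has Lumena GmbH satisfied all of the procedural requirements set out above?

Step 1: 66 days after 8 August 2002 (when the breach is discovered) is 13 October 2002; done 13 August 2002 — timely.
Step 2: 47 days after 13 August 2002 (when the default notice is delivered) is 29 September 2002; 28 September 2002 is within that limit.
Step 3: 83 days after 13 August 2002 (when the default notice is delivered) is 4 November 2002; completed 1 November 2002, before the deadline.
Step 4: the window is 8–24 days after 16 November 2002 (end of the 15-day review period, which began when the final cure demand is issued on 1 November 2002), so 24 November 2002 through 10 December 2002; done 8 December 2002 — within the window.
Step 5: 45 days after 8 December 2002 (when the termination notice is served) is 22 January 2003; done 9 December 2002 — timely.
Step 6: the window is 21–42 days after 9 December 2002 (when the dispute is referred to mediation), so 30 December 2002 through 20 January 2003; done 22 January 2003 — 2 days after the window closed.
Later steps need not be reached.

No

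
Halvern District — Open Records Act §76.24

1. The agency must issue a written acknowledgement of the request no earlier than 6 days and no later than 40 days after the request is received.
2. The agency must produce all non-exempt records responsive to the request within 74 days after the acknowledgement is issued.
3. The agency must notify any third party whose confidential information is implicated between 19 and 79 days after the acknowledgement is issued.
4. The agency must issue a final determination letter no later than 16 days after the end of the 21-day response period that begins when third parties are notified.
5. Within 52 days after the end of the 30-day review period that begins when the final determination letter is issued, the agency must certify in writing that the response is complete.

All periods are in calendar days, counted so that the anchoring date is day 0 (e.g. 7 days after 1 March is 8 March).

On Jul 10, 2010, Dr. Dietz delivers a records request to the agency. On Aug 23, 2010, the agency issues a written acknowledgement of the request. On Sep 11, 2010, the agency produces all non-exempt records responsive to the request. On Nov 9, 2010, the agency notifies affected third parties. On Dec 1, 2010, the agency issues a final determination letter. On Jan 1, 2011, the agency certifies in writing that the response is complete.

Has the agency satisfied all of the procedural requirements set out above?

Step 1: the window is 6–40 days after Jul 10, 2010 (when the request is received), so Jul 16, 2010 through Aug 19, 2010; done Aug 23, 2010 — 4 days after the window closed.
The analysis stops there.

No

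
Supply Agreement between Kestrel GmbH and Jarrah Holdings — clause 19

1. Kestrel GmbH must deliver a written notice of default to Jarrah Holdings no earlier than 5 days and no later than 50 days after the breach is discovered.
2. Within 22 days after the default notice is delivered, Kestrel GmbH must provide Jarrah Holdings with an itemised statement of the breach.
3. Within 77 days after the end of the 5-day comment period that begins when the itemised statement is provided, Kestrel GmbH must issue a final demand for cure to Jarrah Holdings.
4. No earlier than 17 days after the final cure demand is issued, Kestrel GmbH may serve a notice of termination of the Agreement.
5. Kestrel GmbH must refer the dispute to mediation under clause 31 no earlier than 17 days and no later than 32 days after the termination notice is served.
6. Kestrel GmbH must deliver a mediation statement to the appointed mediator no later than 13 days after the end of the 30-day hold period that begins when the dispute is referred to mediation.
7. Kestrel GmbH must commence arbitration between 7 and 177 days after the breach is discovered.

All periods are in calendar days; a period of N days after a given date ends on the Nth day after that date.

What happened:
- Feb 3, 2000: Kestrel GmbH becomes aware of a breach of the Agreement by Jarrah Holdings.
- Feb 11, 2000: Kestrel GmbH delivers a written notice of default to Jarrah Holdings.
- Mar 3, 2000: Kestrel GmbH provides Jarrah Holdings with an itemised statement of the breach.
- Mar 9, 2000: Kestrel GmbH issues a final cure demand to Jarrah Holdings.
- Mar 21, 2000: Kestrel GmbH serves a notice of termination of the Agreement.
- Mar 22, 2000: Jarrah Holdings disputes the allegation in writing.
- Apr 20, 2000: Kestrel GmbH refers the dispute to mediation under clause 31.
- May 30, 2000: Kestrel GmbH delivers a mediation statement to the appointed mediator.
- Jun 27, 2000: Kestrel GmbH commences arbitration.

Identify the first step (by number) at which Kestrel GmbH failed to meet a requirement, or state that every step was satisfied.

(1) the permitted window runs from Feb 3, 2000 + 5 = Feb 8, 2000 to Feb 3, 2000 + 50 = Mar 24, 2000; done Feb 11, 2000 — within the window.
(2) due by Feb 11, 2000 + 22 days = Mar 4, 2000; completed Mar 3, 2000, before the deadline.
(3) due by Mar 8, 2000 + 77 days = May 24, 2000; Mar 9, 2000 is within that limit.
(4) permitted from Mar 9, 2000 + 17 days = Mar 26, 2000 onward; done Mar 21, 2000 — 5 days too early.

Step 4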